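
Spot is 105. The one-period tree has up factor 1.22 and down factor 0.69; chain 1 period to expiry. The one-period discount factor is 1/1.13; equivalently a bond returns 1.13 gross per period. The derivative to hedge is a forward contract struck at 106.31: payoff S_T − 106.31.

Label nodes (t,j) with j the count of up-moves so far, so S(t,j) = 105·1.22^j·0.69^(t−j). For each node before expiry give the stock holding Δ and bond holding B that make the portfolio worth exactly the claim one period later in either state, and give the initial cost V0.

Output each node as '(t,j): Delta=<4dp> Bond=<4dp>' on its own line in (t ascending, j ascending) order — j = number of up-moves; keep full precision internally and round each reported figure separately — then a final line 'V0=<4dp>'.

(0,0): Delta=1.0000 Bond=-94.0796
V0=10.9204

No-arbitrage ⇒ martingale measure with p* = (R−d)/(u−d) = 0.8302.
Terminal values V(1,·): V(1,0)=-33.8600, V(1,1)=21.7900
Node (0,0) S=105.0000: V=(p*·21.7900+(1−p*)·-33.8600)/1.13=10.9204; Δ=(21.7900−-33.8600)/(128.1000−72.4500)=1.0000; B=V−Δ·S=-94.0796
Check: Δ(0,0)·S0 + B(0,0) = 10.9204 = V0.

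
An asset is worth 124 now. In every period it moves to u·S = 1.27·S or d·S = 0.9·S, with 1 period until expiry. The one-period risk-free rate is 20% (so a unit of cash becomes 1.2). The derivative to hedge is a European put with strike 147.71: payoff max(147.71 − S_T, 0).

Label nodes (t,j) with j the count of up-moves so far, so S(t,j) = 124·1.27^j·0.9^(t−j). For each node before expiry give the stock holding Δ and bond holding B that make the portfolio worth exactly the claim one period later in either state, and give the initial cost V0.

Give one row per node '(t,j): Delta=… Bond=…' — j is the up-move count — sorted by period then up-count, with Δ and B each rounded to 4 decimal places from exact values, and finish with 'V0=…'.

Risk-neutral probability p* = (R−d)/(u−d) = (1.2−0.9)/(1.27−0.9) = 0.8108.
Payoff layer (t=1): V(1,0)=36.1100, V(1,1)=0.0000
(0,0): S=124.0000. Δ = (V_up−V_dn)/(S_up−S_dn) = (0.0000−36.1100)/(157.4800−111.6000) = -0.7871. V = [p*·0.0000 + (1−p*)·36.1100]/1.2 = 5.6930. B = V − Δ·S = 103.2876.
Each (Δ,B) replicates both successor values, so the strategy is self-financing and V0 is arbitrage-free.

(0,0): Delta=-0.7871 Bond=103.2876
V0=5.6930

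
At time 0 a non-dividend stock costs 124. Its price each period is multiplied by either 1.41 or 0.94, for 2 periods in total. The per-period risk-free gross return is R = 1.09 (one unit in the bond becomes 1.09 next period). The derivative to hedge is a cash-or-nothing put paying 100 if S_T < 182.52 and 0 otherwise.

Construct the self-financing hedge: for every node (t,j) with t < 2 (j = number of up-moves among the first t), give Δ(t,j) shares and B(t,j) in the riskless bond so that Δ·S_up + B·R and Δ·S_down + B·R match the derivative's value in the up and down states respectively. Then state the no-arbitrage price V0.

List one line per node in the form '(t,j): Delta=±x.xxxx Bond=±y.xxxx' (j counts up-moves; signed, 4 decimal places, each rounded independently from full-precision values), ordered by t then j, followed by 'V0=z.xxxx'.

(0,0): Delta=-0.5024 Bond=137.8923
(1,0): Delta=0.0000 Bond=91.7431
(1,1): Delta=-1.2169 Bond=275.2294
V0=75.5950

The replicating-portfolio and risk-neutral prices coincide; use p* = (1.09−0.94)/(1.41−0.94) = 0.3191 for the latter.
Terminal payoffs: V(2,0)=100.0000, V(2,1)=100.0000, V(2,2)=0.0000
  t=1,j=0: stock 116.5600 → up 164.3496 (V=100.0000), down 109.5664 (V=100.0000). Price 91.7431; hedge Δ=0.0000, bond B=91.7431.
  t=1,j=1: stock 174.8400 → up 246.5244 (V=0.0000), down 164.3496 (V=100.0000). Price 62.4634; hedge Δ=-1.2169, bond B=275.2294.
  t=0,j=0: stock 124.0000 → up 174.8400 (V=62.4634), down 116.5600 (V=91.7431). Price 75.5950; hedge Δ=-0.5024, bond B=137.8923.
Check: Δ(0,0)·S0 + B(0,0) = 75.5950 = V0.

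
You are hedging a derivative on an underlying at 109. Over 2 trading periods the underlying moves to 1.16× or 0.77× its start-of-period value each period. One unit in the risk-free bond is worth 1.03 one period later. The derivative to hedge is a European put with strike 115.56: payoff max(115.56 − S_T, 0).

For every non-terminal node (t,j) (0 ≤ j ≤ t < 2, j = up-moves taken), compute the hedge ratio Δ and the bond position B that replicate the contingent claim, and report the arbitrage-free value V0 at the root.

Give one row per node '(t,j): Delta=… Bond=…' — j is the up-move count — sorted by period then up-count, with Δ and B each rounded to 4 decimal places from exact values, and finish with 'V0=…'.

The replicating-portfolio and risk-neutral prices coincide; use p* = (1.03−0.77)/(1.16−0.77) = 0.6667 for the latter.
Payoff layer (t=2): V(2,0)=50.9339, V(2,1)=18.2012, V(2,2)=0.0000
  t=1,j=0: stock 83.9300 → up 97.3588 (V=18.2012), down 64.6261 (V=50.9339). Price 28.2642; hedge Δ=-1.0000, bond B=112.1942.
  t=1,j=1: stock 126.4400 → up 146.6704 (V=0.0000), down 97.3588 (V=18.2012). Price 5.8904; hedge Δ=-0.3691, bond B=52.5601.
  t=0,j=0: stock 109.0000 → up 126.4400 (V=5.8904), down 83.9300 (V=28.2642). Price 12.9595; hedge Δ=-0.5263, bond B=70.3283.
Check: Δ(0,0)·S0 + B(0,0) = 12.9595 = V0.

(0,0): Delta=-0.5263 Bond=70.3283
(1,0): Delta=-1.0000 Bond=112.1942
(1,1): Delta=-0.3691 Bond=52.5601
V0=12.9595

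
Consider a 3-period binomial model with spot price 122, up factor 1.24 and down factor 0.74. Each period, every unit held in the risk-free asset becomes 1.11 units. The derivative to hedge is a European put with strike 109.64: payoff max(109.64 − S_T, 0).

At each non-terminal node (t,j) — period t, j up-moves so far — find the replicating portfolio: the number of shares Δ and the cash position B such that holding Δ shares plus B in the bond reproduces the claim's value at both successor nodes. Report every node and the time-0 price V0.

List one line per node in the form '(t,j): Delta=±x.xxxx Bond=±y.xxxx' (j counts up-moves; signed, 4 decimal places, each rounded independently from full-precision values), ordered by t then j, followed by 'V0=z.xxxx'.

(0,0): Delta=-0.1673 Bond=24.1192
(1,0): Delta=-0.5691 Bond=63.0534
(1,1): Delta=-0.0830 Bond=14.0249
(2,0): Delta=-1.0000 Bond=98.7748
(2,1): Delta=-0.4788 Bond=59.8754
(2,2): Delta=0.0000 Bond=0.0000
V0=3.7144

Risk-neutral probability p* = (R−d)/(u−d) = (1.11−0.74)/(1.24−0.74) = 0.7400.
Terminal payoffs: V(3,0)=60.2027, V(3,1)=26.7991, V(3,2)=0.0000, V(3,3)=0.0000
Node (2,0) S=66.8072: V=(p*·26.7991+(1−p*)·60.2027)/1.11=31.9676; Δ=(26.7991−60.2027)/(82.8409−49.4373)=-1.0000; B=V−Δ·S=98.7748
Node (2,1) S=111.9472: V=(p*·0.0000+(1−p*)·26.7991)/1.11=6.2773; Δ=(0.0000−26.7991)/(138.8145−82.8409)=-0.4788; B=V−Δ·S=59.8754
Node (2,2) S=187.5872: V=(p*·0.0000+(1−p*)·0.0000)/1.11=0.0000; Δ=(0.0000−0.0000)/(232.6081−138.8145)=0.0000; B=V−Δ·S=0.0000
Node (1,0) S=90.2800: V=(p*·6.2773+(1−p*)·31.9676)/1.11=11.6727; Δ=(6.2773−31.9676)/(111.9472−66.8072)=-0.5691; B=V−Δ·S=63.0534
Node (1,1) S=151.2800: V=(p*·0.0000+(1−p*)·6.2773)/1.11=1.4703; Δ=(0.0000−6.2773)/(187.5872−111.9472)=-0.0830; B=V−Δ·S=14.0249
Node (0,0) S=122.0000: V=(p*·1.4703+(1−p*)·11.6727)/1.11=3.7144; Δ=(1.4703−11.6727)/(151.2800−90.2800)=-0.1673; B=V−Δ·S=24.1192
Root portfolio cost Δ·122+B reproduces V0=3.7144.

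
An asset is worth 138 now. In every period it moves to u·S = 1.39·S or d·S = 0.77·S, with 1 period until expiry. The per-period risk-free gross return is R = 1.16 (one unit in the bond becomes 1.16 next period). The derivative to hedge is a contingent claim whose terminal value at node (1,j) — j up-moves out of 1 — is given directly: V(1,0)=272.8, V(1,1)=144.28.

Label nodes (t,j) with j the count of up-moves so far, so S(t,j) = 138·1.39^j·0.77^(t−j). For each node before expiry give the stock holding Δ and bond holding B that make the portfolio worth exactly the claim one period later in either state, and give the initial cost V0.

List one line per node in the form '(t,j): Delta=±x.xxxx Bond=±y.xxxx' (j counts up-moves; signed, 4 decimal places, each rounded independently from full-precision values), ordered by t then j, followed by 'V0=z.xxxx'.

Risk-neutral probability p* = (R−d)/(u−d) = (1.16−0.77)/(1.39−0.77) = 0.6290.
Terminal values V(1,·): V(1,0)=272.8000, V(1,1)=144.2800
(0,0): S=138.0000. Δ = (V_up−V_dn)/(S_up−S_dn) = (144.2800−272.8000)/(191.8200−106.2600) = -1.5021. V = [p*·144.2800 + (1−p*)·272.8000]/1.16 = 165.4800. B = V − Δ·S = 372.7703.
The time-0 hedge costs 165.4800, which is the no-arbitrage price.

(0,0): Delta=-1.5021 Bond=372.7703
V0=165.4800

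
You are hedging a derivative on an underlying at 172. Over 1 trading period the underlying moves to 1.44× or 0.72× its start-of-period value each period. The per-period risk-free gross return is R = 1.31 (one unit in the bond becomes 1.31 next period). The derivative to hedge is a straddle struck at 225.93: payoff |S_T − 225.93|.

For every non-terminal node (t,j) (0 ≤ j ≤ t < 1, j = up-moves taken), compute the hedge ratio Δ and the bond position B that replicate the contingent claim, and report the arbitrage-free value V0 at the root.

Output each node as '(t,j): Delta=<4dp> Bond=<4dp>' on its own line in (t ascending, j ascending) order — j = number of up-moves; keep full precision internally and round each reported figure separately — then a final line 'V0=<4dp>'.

The replicating-portfolio and risk-neutral prices coincide; use p* = (1.31−0.72)/(1.44−0.72) = 0.8194 for the latter.
Terminal values V(1,·): V(1,0)=102.0900, V(1,1)=21.7500
(0,0): S=172.0000. Δ = (V_up−V_dn)/(S_up−S_dn) = (21.7500−102.0900)/(247.6800−123.8400) = -0.6487. V = [p*·21.7500 + (1−p*)·102.0900]/1.31 = 27.6762. B = V − Δ·S = 139.2595.
Self-financing check: at every node Δ·S+B equals the discounted successor values.

(0,0): Delta=-0.6487 Bond=139.2595
V0=27.6762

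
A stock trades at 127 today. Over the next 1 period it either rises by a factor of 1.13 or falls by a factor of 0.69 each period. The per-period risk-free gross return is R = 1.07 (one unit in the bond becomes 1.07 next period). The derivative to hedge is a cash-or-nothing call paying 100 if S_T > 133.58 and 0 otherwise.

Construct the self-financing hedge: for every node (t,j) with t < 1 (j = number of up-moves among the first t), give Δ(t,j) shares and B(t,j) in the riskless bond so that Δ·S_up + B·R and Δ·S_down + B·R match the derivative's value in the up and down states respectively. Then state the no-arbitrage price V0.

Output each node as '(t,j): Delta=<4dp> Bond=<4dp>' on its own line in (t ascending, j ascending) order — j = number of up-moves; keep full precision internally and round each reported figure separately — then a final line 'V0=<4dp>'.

No-arbitrage ⇒ martingale measure with p* = (R−d)/(u−d) = 0.8636.
Payoff layer (t=1): V(1,0)=0.0000, V(1,1)=100.0000
(0,0): S=127.0000. Δ = (V_up−V_dn)/(S_up−S_dn) = (100.0000−0.0000)/(143.5100−87.6300) = 1.7895. V = [p*·100.0000 + (1−p*)·0.0000]/1.07 = 80.7137. B = V − Δ·S = -146.5590.
The time-0 hedge costs 80.7137, which is the no-arbitrage price.

(0,0): Delta=1.7895 Bond=-146.5590
V0=80.7137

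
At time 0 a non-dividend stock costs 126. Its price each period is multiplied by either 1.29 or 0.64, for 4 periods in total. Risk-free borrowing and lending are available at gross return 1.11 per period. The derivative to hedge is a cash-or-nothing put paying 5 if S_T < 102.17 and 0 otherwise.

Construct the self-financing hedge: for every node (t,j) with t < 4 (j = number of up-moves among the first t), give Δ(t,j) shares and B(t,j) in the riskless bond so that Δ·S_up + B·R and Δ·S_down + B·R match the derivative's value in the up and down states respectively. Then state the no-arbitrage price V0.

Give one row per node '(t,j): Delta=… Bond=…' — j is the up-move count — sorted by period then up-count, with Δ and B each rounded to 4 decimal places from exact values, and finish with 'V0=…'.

The replicating-portfolio and risk-neutral prices coincide; use p* = (1.11−0.64)/(1.29−0.64) = 0.7231 for the latter.
Terminal payoffs: V(4,0)=5.0000, V(4,1)=5.0000, V(4,2)=5.0000, V(4,3)=0.0000, V(4,4)=0.0000
  t=3,j=0: stock 33.0301 → up 42.6089 (V=5.0000), down 21.1393 (V=5.0000). Price 4.5045; hedge Δ=0.0000, bond B=4.5045.
  t=3,j=1: stock 66.5764 → up 85.8835 (V=5.0000), down 42.6089 (V=5.0000). Price 4.5045; hedge Δ=0.0000, bond B=4.5045.
  t=3,j=2: stock 134.1930 → up 173.1090 (V=0.0000), down 85.8835 (V=5.0000). Price 1.2474; hedge Δ=-0.0573, bond B=8.9397.
  t=3,j=3: stock 270.4828 → up 348.9228 (V=0.0000), down 173.1090 (V=0.0000). Price 0.0000; hedge Δ=0.0000, bond B=0.0000.
  t=2,j=0: stock 51.6096 → up 66.5764 (V=4.5045), down 33.0301 (V=4.5045). Price 4.0581; hedge Δ=0.0000, bond B=4.0581.
  t=2,j=1: stock 104.0256 → up 134.1930 (V=1.2474), down 66.5764 (V=4.5045). Price 1.9364; hedge Δ=-0.0482, bond B=6.9473.
  t=2,j=2: stock 209.6766 → up 270.4828 (V=0.0000), down 134.1930 (V=1.2474). Price 0.3112; hedge Δ=-0.0092, bond B=2.2303.
  t=1,j=0: stock 80.6400 → up 104.0256 (V=1.9364), down 51.6096 (V=4.0581). Price 2.2738; hedge Δ=-0.0405, bond B=5.5380.
  t=1,j=1: stock 162.5400 → up 209.6766 (V=0.3112), down 104.0256 (V=1.9364). Price 0.6858; hedge Δ=-0.0154, bond B=3.1861.
  t=0,j=0: stock 126.0000 → up 162.5400 (V=0.6858), down 80.6400 (V=2.2738). Price 1.0140; hedge Δ=-0.0194, bond B=3.4571.
Root portfolio cost Δ·126+B reproduces V0=1.0140.

(0,0): Delta=-0.0194 Bond=3.4571
(1,0): Delta=-0.0405 Bond=5.5380
(1,1): Delta=-0.0154 Bond=3.1861
(2,0): Delta=0.0000 Bond=4.0581
(2,1): Delta=-0.0482 Bond=6.9473
(2,2): Delta=-0.0092 Bond=2.2303
(3,0): Delta=0.0000 Bond=4.5045
(3,1): Delta=0.0000 Bond=4.5045
(3,2): Delta=-0.0573 Bond=8.9397
(3,3): Delta=0.0000 Bond=0.0000
V0=1.0140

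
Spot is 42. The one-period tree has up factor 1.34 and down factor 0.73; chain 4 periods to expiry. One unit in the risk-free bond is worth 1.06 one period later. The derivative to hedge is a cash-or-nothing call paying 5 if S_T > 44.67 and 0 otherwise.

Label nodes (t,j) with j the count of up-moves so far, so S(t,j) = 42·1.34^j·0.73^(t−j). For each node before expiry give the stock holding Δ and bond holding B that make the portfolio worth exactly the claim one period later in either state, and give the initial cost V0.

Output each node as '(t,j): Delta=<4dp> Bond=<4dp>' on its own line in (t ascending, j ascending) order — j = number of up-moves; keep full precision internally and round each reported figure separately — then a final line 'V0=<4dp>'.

The replicating-portfolio and risk-neutral prices coincide; use p* = (1.06−0.73)/(1.34−0.73) = 0.5410 for the latter.
Terminal payoffs: V(4,0)=0.0000, V(4,1)=0.0000, V(4,2)=0.0000, V(4,3)=5.0000, V(4,4)=5.0000
Node (3,0) S=16.3387: V=(p*·0.0000+(1−p*)·0.0000)/1.06=0.0000; Δ=(0.0000−0.0000)/(21.8939−11.9273)=0.0000; B=V−Δ·S=0.0000
Node (3,1) S=29.9916: V=(p*·0.0000+(1−p*)·0.0000)/1.06=0.0000; Δ=(0.0000−0.0000)/(40.1888−21.8939)=0.0000; B=V−Δ·S=0.0000
Node (3,2) S=55.0531: V=(p*·5.0000+(1−p*)·0.0000)/1.06=2.5518; Δ=(5.0000−0.0000)/(73.7711−40.1888)=0.1489; B=V−Δ·S=-5.6449
Node (3,3) S=101.0564: V=(p*·5.0000+(1−p*)·5.0000)/1.06=4.7170; Δ=(5.0000−5.0000)/(135.4155−73.7711)=0.0000; B=V−Δ·S=4.7170
Node (2,0) S=22.3818: V=(p*·0.0000+(1−p*)·0.0000)/1.06=0.0000; Δ=(0.0000−0.0000)/(29.9916−16.3387)=0.0000; B=V−Δ·S=0.0000
Node (2,1) S=41.0844: V=(p*·2.5518+(1−p*)·0.0000)/1.06=1.3023; Δ=(2.5518−0.0000)/(55.0531−29.9916)=0.1018; B=V−Δ·S=-2.8809
Node (2,2) S=75.4152: V=(p*·4.7170+(1−p*)·2.5518)/1.06=3.5124; Δ=(4.7170−2.5518)/(101.0564−55.0531)=0.0471; B=V−Δ·S=-0.0371
Node (1,0) S=30.6600: V=(p*·1.3023+(1−p*)·0.0000)/1.06=0.6647; Δ=(1.3023−0.0000)/(41.0844−22.3818)=0.0696; B=V−Δ·S=-1.4703
Node (1,1) S=56.2800: V=(p*·3.5124+(1−p*)·1.3023)/1.06=2.3565; Δ=(3.5124−1.3023)/(75.4152−41.0844)=0.0644; B=V−Δ·S=-1.2665
Node (0,0) S=42.0000: V=(p*·2.3565+(1−p*)·0.6647)/1.06=1.4905; Δ=(2.3565−0.6647)/(56.2800−30.6600)=0.0660; B=V−Δ·S=-1.2831
Each (Δ,B) replicates both successor values, so the strategy is self-financing and V0 is arbitrage-free.

(0,0): Delta=0.0660 Bond=-1.2831
(1,0): Delta=0.0696 Bond=-1.4703
(1,1): Delta=0.0644 Bond=-1.2665
(2,0): Delta=0.0000 Bond=0.0000
(2,1): Delta=0.1018 Bond=-2.8809
(2,2): Delta=0.0471 Bond=-0.0371
(3,0): Delta=0.0000 Bond=0.0000
(3,1): Delta=0.0000 Bond=0.0000
(3,2): Delta=0.1489 Bond=-5.6449
(3,3): Delta=0.0000 Bond=4.7170
V0=1.4905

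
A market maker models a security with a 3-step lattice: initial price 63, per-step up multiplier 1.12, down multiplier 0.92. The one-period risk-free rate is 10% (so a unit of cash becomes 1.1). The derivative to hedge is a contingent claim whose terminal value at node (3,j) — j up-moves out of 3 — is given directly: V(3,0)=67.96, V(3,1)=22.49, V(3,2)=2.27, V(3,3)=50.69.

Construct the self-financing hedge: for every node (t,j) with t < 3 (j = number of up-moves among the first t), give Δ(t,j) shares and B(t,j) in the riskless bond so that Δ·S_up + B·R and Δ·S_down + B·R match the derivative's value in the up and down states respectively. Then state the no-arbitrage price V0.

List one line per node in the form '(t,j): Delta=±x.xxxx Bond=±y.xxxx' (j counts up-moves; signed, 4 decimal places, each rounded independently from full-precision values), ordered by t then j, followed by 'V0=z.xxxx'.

No-arbitrage ⇒ martingale measure with p* = (R−d)/(u−d) = 0.9000.
Payoff layer (t=3): V(3,0)=67.9600, V(3,1)=22.4900, V(3,2)=2.2700, V(3,3)=50.6900
(2,0): S=53.3232. Δ = (V_up−V_dn)/(S_up−S_dn) = (22.4900−67.9600)/(59.7220−49.0573) = -4.2636. V = [p*·22.4900 + (1−p*)·67.9600]/1.1 = 24.5791. B = V − Δ·S = 251.9291.
(2,1): S=64.9152. Δ = (V_up−V_dn)/(S_up−S_dn) = (2.2700−22.4900)/(72.7050−59.7220) = -1.5574. V = [p*·2.2700 + (1−p*)·22.4900]/1.1 = 3.9018. B = V − Δ·S = 105.0018.
(2,2): S=79.0272. Δ = (V_up−V_dn)/(S_up−S_dn) = (50.6900−2.2700)/(88.5105−72.7050) = 3.0635. V = [p*·50.6900 + (1−p*)·2.2700]/1.1 = 41.6800. B = V − Δ·S = -200.4200.
(1,0): S=57.9600. Δ = (V_up−V_dn)/(S_up−S_dn) = (3.9018−24.5791)/(64.9152−53.3232) = -1.7838. V = [p*·3.9018 + (1−p*)·24.5791]/1.1 = 5.4269. B = V − Δ·S = 108.8132.
(1,1): S=70.5600. Δ = (V_up−V_dn)/(S_up−S_dn) = (41.6800−3.9018)/(79.0272−64.9152) = 2.6770. V = [p*·41.6800 + (1−p*)·3.9018]/1.1 = 34.4565. B = V − Δ·S = -154.4344.
(0,0): S=63.0000. Δ = (V_up−V_dn)/(S_up−S_dn) = (34.4565−5.4269)/(70.5600−57.9600) = 2.3039. V = [p*·34.4565 + (1−p*)·5.4269]/1.1 = 28.6851. B = V − Δ·S = -116.4633.
Each (Δ,B) replicates both successor values, so the strategy is self-financing and V0 is arbitrage-free.

(0,0): Delta=2.3039 Bond=-116.4633
(1,0): Delta=-1.7838 Bond=108.8132
(1,1): Delta=2.6770 Bond=-154.4344
(2,0): Delta=-4.2636 Bond=251.9291
(2,1): Delta=-1.5574 Bond=105.0018
(2,2): Delta=3.0635 Bond=-200.4200
V0=28.6851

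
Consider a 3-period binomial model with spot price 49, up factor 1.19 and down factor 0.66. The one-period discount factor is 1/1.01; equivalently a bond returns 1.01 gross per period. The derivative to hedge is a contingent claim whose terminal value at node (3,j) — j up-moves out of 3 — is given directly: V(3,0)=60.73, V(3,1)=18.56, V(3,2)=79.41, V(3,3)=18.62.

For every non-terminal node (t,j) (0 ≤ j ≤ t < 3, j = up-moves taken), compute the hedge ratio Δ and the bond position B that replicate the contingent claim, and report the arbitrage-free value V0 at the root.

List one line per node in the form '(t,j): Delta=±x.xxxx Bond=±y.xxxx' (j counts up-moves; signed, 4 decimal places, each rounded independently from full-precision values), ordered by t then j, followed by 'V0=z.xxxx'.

(0,0): Delta=-0.1540 Bond=53.4222
(1,0): Delta=1.4939 Bond=0.6630
(1,1): Delta=-0.6240 Bond=81.3645
(2,0): Delta=-3.7277 Bond=112.1224
(2,1): Delta=2.9833 Bond=-56.6490
(2,2): Delta=-1.6530 Bond=153.5750
V0=45.8764

The replicating-portfolio and risk-neutral prices coincide; use p* = (1.01−0.66)/(1.19−0.66) = 0.6604 for the latter.
Terminal payoffs: V(3,0)=60.7300, V(3,1)=18.5600, V(3,2)=79.4100, V(3,3)=18.6200
  t=2,j=0: stock 21.3444 → up 25.3998 (V=18.5600), down 14.0873 (V=60.7300). Price 32.5563; hedge Δ=-3.7277, bond B=112.1224.
  t=2,j=1: stock 38.4846 → up 45.7967 (V=79.4100), down 25.3998 (V=18.5600). Price 58.1623; hedge Δ=2.9833, bond B=-56.6490.
  t=2,j=2: stock 69.3889 → up 82.5728 (V=18.6200), down 45.7967 (V=79.4100). Price 38.8769; hedge Δ=-1.6530, bond B=153.5750.
  t=1,j=0: stock 32.3400 → up 38.4846 (V=58.1623), down 21.3444 (V=32.5563). Price 48.9762; hedge Δ=1.4939, bond B=0.6630.
  t=1,j=1: stock 58.3100 → up 69.3889 (V=38.8769), down 38.4846 (V=58.1623). Price 44.9769; hedge Δ=-0.6240, bond B=81.3645.
  t=0,j=0: stock 49.0000 → up 58.3100 (V=44.9769), down 32.3400 (V=48.9762). Price 45.8764; hedge Δ=-0.1540, bond B=53.4222.
Self-financing check: at every node Δ·S+B equals the discounted successor values.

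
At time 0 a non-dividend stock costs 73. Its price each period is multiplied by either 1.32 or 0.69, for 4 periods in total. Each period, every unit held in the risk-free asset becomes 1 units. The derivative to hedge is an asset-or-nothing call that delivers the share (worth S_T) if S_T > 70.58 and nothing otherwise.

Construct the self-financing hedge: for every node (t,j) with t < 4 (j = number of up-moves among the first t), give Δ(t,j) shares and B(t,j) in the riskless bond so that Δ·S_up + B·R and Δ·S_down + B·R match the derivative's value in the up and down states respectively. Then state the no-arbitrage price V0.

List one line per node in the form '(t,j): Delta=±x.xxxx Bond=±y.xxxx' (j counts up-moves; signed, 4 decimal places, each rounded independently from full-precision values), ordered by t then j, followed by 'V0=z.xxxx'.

The replicating-portfolio and risk-neutral prices coincide; use p* = (1−0.69)/(1.32−0.69) = 0.4921 for the latter.
Terminal payoffs: V(4,0)=0.0000, V(4,1)=0.0000, V(4,2)=0.0000, V(4,3)=115.8494, V(4,4)=221.6249
(3,0): S=23.9812. Δ = (V_up−V_dn)/(S_up−S_dn) = (0.0000−0.0000)/(31.6551−16.5470) = 0.0000. V = [p*·0.0000 + (1−p*)·0.0000]/1 = 0.0000. B = V − Δ·S = 0.0000.
(3,1): S=45.8770. Δ = (V_up−V_dn)/(S_up−S_dn) = (0.0000−0.0000)/(60.5576−31.6551) = 0.0000. V = [p*·0.0000 + (1−p*)·0.0000]/1 = 0.0000. B = V − Δ·S = 0.0000.
(3,2): S=87.7647. Δ = (V_up−V_dn)/(S_up−S_dn) = (115.8494−0.0000)/(115.8494−60.5576) = 2.0952. V = [p*·115.8494 + (1−p*)·0.0000]/1 = 57.0053. B = V − Δ·S = -126.8827.
(3,3): S=167.8977. Δ = (V_up−V_dn)/(S_up−S_dn) = (221.6249−115.8494)/(221.6249−115.8494) = 1.0000. V = [p*·221.6249 + (1−p*)·115.8494]/1 = 167.8977. B = V − Δ·S = 0.0000.
(2,0): S=34.7553. Δ = (V_up−V_dn)/(S_up−S_dn) = (0.0000−0.0000)/(45.8770−23.9812) = 0.0000. V = [p*·0.0000 + (1−p*)·0.0000]/1 = 0.0000. B = V − Δ·S = 0.0000.
(2,1): S=66.4884. Δ = (V_up−V_dn)/(S_up−S_dn) = (57.0053−0.0000)/(87.7647−45.8770) = 1.3609. V = [p*·57.0053 + (1−p*)·0.0000]/1 = 28.0502. B = V − Δ·S = -62.4343.
(2,2): S=127.1952. Δ = (V_up−V_dn)/(S_up−S_dn) = (167.8977−57.0053)/(167.8977−87.7647) = 1.3839. V = [p*·167.8977 + (1−p*)·57.0053]/1 = 111.5714. B = V − Δ·S = -64.4483.
(1,0): S=50.3700. Δ = (V_up−V_dn)/(S_up−S_dn) = (28.0502−0.0000)/(66.4884−34.7553) = 0.8839. V = [p*·28.0502 + (1−p*)·0.0000]/1 = 13.8025. B = V − Δ·S = -30.7217.
(1,1): S=96.3600. Δ = (V_up−V_dn)/(S_up−S_dn) = (111.5714−28.0502)/(127.1952−66.4884) = 1.3758. V = [p*·111.5714 + (1−p*)·28.0502]/1 = 69.1479. B = V − Δ·S = -63.4253.
(0,0): S=73.0000. Δ = (V_up−V_dn)/(S_up−S_dn) = (69.1479−13.8025)/(96.3600−50.3700) = 1.2034. V = [p*·69.1479 + (1−p*)·13.8025]/1 = 41.0359. B = V − Δ·S = -46.8139.
Self-financing check: at every node Δ·S+B equals the discounted successor values.

(0,0): Delta=1.2034 Bond=-46.8139
(1,0): Delta=0.8839 Bond=-30.7217
(1,1): Delta=1.3758 Bond=-63.4253
(2,0): Delta=0.0000 Bond=0.0000
(2,1): Delta=1.3609 Bond=-62.4343
(2,2): Delta=1.3839 Bond=-64.4483
(3,0): Delta=0.0000 Bond=0.0000
(3,1): Delta=0.0000 Bond=0.0000
(3,2): Delta=2.0952 Bond=-126.8827
(3,3): Delta=1.0000 Bond=0.0000
V0=41.0359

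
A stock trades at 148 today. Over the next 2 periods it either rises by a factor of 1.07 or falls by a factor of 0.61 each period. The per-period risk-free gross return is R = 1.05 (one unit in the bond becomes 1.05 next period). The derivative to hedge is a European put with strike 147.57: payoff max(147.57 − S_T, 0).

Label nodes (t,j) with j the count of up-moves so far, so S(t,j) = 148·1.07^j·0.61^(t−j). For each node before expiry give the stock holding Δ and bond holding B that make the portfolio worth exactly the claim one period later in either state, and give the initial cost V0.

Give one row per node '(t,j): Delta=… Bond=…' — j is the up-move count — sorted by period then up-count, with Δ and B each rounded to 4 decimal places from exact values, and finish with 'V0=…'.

(0,0): Delta=-0.7073 Bond=108.6828
(1,0): Delta=-1.0000 Bond=140.5429
(1,1): Delta=-0.6997 Bond=112.9158
V0=4.0040

Risk-neutral probability p* = (R−d)/(u−d) = (1.05−0.61)/(1.07−0.61) = 0.9565.
Payoff layer (t=2): V(2,0)=92.4992, V(2,1)=50.9704, V(2,2)=0.0000
(1,0): S=90.2800. Δ = (V_up−V_dn)/(S_up−S_dn) = (50.9704−92.4992)/(96.5996−55.0708) = -1.0000. V = [p*·50.9704 + (1−p*)·92.4992]/1.05 = 50.2629. B = V − Δ·S = 140.5429.
(1,1): S=158.3600. Δ = (V_up−V_dn)/(S_up−S_dn) = (0.0000−50.9704)/(169.4452−96.5996) = -0.6997. V = [p*·0.0000 + (1−p*)·50.9704]/1.05 = 2.1106. B = V − Δ·S = 112.9158.
(0,0): S=148.0000. Δ = (V_up−V_dn)/(S_up−S_dn) = (2.1106−50.2629)/(158.3600−90.2800) = -0.7073. V = [p*·2.1106 + (1−p*)·50.2629]/1.05 = 4.0040. B = V − Δ·S = 108.6828.
The time-0 hedge costs 4.0040, which is the no-arbitrage price.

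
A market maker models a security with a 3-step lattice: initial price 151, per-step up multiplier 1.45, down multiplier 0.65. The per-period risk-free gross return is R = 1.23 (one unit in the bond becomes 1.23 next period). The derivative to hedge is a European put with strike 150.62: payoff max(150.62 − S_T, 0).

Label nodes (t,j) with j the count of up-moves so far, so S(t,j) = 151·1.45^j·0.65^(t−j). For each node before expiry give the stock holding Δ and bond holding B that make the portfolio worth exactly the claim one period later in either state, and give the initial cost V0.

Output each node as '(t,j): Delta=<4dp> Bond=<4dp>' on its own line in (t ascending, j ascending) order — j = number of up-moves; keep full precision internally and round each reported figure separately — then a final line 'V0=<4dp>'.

(0,0): Delta=-0.1479 Bond=28.6917
(1,0): Delta=-0.5816 Bond=77.8541
(1,1): Delta=-0.0742 Bond=19.1460
(2,0): Delta=-1.0000 Bond=122.4553
(2,1): Delta=-0.5104 Bond=85.6349
(2,2): Delta=0.0000 Bond=0.0000
V0=6.3566

Risk-neutral probability p* = (R−d)/(u−d) = (1.23−0.65)/(1.45−0.65) = 0.7250.
Terminal values V(3,·): V(3,0)=109.1516, V(3,1)=58.1136, V(3,2)=0.0000, V(3,3)=0.0000
(2,0): S=63.7975. Δ = (V_up−V_dn)/(S_up−S_dn) = (58.1136−109.1516)/(92.5064−41.4684) = -1.0000. V = [p*·58.1136 + (1−p*)·109.1516]/1.23 = 58.6578. B = V − Δ·S = 122.4553.
(2,1): S=142.3175. Δ = (V_up−V_dn)/(S_up−S_dn) = (0.0000−58.1136)/(206.3604−92.5064) = -0.5104. V = [p*·0.0000 + (1−p*)·58.1136]/1.23 = 12.9929. B = V − Δ·S = 85.6349.
(2,2): S=317.4775. Δ = (V_up−V_dn)/(S_up−S_dn) = (0.0000−0.0000)/(460.3424−206.3604) = 0.0000. V = [p*·0.0000 + (1−p*)·0.0000]/1.23 = 0.0000. B = V − Δ·S = 0.0000.
(1,0): S=98.1500. Δ = (V_up−V_dn)/(S_up−S_dn) = (12.9929−58.6578)/(142.3175−63.7975) = -0.5816. V = [p*·12.9929 + (1−p*)·58.6578]/1.23 = 20.7730. B = V − Δ·S = 77.8541.
(1,1): S=218.9500. Δ = (V_up−V_dn)/(S_up−S_dn) = (0.0000−12.9929)/(317.4775−142.3175) = -0.0742. V = [p*·0.0000 + (1−p*)·12.9929]/1.23 = 2.9049. B = V − Δ·S = 19.1460.
(0,0): S=151.0000. Δ = (V_up−V_dn)/(S_up−S_dn) = (2.9049−20.7730)/(218.9500−98.1500) = -0.1479. V = [p*·2.9049 + (1−p*)·20.7730]/1.23 = 6.3566. B = V − Δ·S = 28.6917.
Check: Δ(0,0)·S0 + B(0,0) = 6.3566 = V0.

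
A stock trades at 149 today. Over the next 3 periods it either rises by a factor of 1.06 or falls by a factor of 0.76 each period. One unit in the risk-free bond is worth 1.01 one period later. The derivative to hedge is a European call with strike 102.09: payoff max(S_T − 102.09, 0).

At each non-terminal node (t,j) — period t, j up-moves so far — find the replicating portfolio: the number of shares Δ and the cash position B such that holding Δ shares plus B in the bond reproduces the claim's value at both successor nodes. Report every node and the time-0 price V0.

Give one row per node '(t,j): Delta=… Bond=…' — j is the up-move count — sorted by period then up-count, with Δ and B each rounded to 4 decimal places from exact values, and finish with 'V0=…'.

(0,0): Delta=0.9181 Bond=-85.9860
(1,0): Delta=0.6107 Bond=-52.0410
(1,1): Delta=0.9622 Bond=-93.8069
(2,0): Delta=0.0000 Bond=0.0000
(2,1): Delta=0.6983 Bond=-63.0736
(2,2): Delta=1.0000 Bond=-101.0792
V0=50.8095

Since d<R<u, set p* = (R−d)/(u−d) = 0.8333; price each node as the discounted p*-expectation of its children.
Terminal values V(3,·): V(3,0)=0.0000, V(3,1)=0.0000, V(3,2)=25.1465, V(3,3)=75.3714
Node (2,0) S=86.0624: V=(p*·0.0000+(1−p*)·0.0000)/1.01=0.0000; Δ=(0.0000−0.0000)/(91.2261−65.4074)=0.0000; B=V−Δ·S=0.0000
Node (2,1) S=120.0344: V=(p*·25.1465+(1−p*)·0.0000)/1.01=20.7479; Δ=(25.1465−0.0000)/(127.2365−91.2261)=0.6983; B=V−Δ·S=-63.0736
Node (2,2) S=167.4164: V=(p*·75.3714+(1−p*)·25.1465)/1.01=66.3372; Δ=(75.3714−25.1465)/(177.4614−127.2365)=1.0000; B=V−Δ·S=-101.0792
Node (1,0) S=113.2400: V=(p*·20.7479+(1−p*)·0.0000)/1.01=17.1187; Δ=(20.7479−0.0000)/(120.0344−86.0624)=0.6107; B=V−Δ·S=-52.0410
Node (1,1) S=157.9400: V=(p*·66.3372+(1−p*)·20.7479)/1.01=58.1574; Δ=(66.3372−20.7479)/(167.4164−120.0344)=0.9622; B=V−Δ·S=-93.8069
Node (0,0) S=149.0000: V=(p*·58.1574+(1−p*)·17.1187)/1.01=50.8095; Δ=(58.1574−17.1187)/(157.9400−113.2400)=0.9181; B=V−Δ·S=-85.9860
The time-0 hedge costs 50.8095, which is the no-arbitrage price.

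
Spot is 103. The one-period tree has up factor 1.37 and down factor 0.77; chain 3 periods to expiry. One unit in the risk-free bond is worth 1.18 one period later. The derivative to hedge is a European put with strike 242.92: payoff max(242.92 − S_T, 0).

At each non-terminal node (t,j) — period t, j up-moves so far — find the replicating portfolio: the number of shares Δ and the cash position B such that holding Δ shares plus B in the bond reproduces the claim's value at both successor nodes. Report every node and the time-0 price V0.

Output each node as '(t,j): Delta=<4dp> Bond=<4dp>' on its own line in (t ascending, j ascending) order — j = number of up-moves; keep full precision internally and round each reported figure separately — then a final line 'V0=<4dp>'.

Since d<R<u, set p* = (R−d)/(u−d) = 0.6833; price each node as the discounted p*-expectation of its children.
Terminal payoffs: V(3,0)=195.8971, V(3,1)=159.2559, V(3,2)=94.0631, V(3,3)=0.0000
  t=2,j=0: stock 61.0687 → up 83.6641 (V=159.2559), down 47.0229 (V=195.8971). Price 144.7957; hedge Δ=-1.0000, bond B=205.8644.
  t=2,j=1: stock 108.6547 → up 148.8569 (V=94.0631), down 83.6641 (V=159.2559). Price 97.2097; hedge Δ=-1.0000, bond B=205.8644.
  t=2,j=2: stock 193.3207 → up 264.8494 (V=0.0000), down 148.8569 (V=94.0631). Price 25.2429; hedge Δ=-0.8109, bond B=182.0147.
  t=1,j=0: stock 79.3100 → up 108.6547 (V=97.2097), down 61.0687 (V=144.7957). Price 95.1514; hedge Δ=-1.0000, bond B=174.4614.
  t=1,j=1: stock 141.1100 → up 193.3207 (V=25.2429), down 108.6547 (V=97.2097). Price 40.7054; hedge Δ=-0.8500, bond B=160.6501.
  t=0,j=0: stock 103.0000 → up 141.1100 (V=40.7054), down 79.3100 (V=95.1514). Price 49.1073; hedge Δ=-0.8810, bond B=139.8506.
Root portfolio cost Δ·103+B reproduces V0=49.1073.

(0,0): Delta=-0.8810 Bond=139.8506
(1,0): Delta=-1.0000 Bond=174.4614
(1,1): Delta=-0.8500 Bond=160.6501
(2,0): Delta=-1.0000 Bond=205.8644
(2,1): Delta=-1.0000 Bond=205.8644
(2,2): Delta=-0.8109 Bond=182.0147
V0=49.1073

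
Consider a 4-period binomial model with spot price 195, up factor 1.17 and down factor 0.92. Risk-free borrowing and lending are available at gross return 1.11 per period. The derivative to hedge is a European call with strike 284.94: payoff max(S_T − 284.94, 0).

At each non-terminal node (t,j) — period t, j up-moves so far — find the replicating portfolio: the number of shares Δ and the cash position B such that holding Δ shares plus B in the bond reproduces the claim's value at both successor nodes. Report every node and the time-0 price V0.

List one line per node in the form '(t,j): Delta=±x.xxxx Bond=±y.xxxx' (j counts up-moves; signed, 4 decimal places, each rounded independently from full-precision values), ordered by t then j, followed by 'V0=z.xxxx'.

(0,0): Delta=0.5290 Bond=-84.8041
(1,0): Delta=0.0250 Bond=-3.7136
(1,1): Delta=0.6541 Bond=-122.6859
(2,0): Delta=0.0000 Bond=0.0000
(2,1): Delta=0.0312 Bond=-5.4237
(2,2): Delta=0.8088 Bond=-177.4732
(3,0): Delta=0.0000 Bond=0.0000
(3,1): Delta=0.0000 Bond=0.0000
(3,2): Delta=0.0389 Bond=-7.9215
(3,3): Delta=1.0000 Bond=-256.7027
V0=18.3475

Since d<R<u, set p* = (R−d)/(u−d) = 0.7600; price each node as the discounted p*-expectation of its children.
Terminal payoffs: V(4,0)=0.0000, V(4,1)=0.0000, V(4,2)=0.0000, V(4,3)=2.3894, V(4,4)=80.4680
Node (3,0) S=151.8442: V=(p*·0.0000+(1−p*)·0.0000)/1.11=0.0000; Δ=(0.0000−0.0000)/(177.6577−139.6966)=0.0000; B=V−Δ·S=0.0000
Node (3,1) S=193.1062: V=(p*·0.0000+(1−p*)·0.0000)/1.11=0.0000; Δ=(0.0000−0.0000)/(225.9342−177.6577)=0.0000; B=V−Δ·S=0.0000
Node (3,2) S=245.5807: V=(p*·2.3894+(1−p*)·0.0000)/1.11=1.6360; Δ=(2.3894−0.0000)/(287.3294−225.9342)=0.0389; B=V−Δ·S=-7.9215
Node (3,3) S=312.3145: V=(p*·80.4680+(1−p*)·2.3894)/1.11=55.6118; Δ=(80.4680−2.3894)/(365.4080−287.3294)=1.0000; B=V−Δ·S=-256.7027
Node (2,0) S=165.0480: V=(p*·0.0000+(1−p*)·0.0000)/1.11=0.0000; Δ=(0.0000−0.0000)/(193.1062−151.8442)=0.0000; B=V−Δ·S=0.0000
Node (2,1) S=209.8980: V=(p*·1.6360+(1−p*)·0.0000)/1.11=1.1201; Δ=(1.6360−0.0000)/(245.5807−193.1062)=0.0312; B=V−Δ·S=-5.4237
Node (2,2) S=266.9355: V=(p*·55.6118+(1−p*)·1.6360)/1.11=38.4303; Δ=(55.6118−1.6360)/(312.3145−245.5807)=0.8088; B=V−Δ·S=-177.4732
Node (1,0) S=179.4000: V=(p*·1.1201+(1−p*)·0.0000)/1.11=0.7669; Δ=(1.1201−0.0000)/(209.8980−165.0480)=0.0250; B=V−Δ·S=-3.7136
Node (1,1) S=228.1500: V=(p*·38.4303+(1−p*)·1.1201)/1.11=26.5548; Δ=(38.4303−1.1201)/(266.9355−209.8980)=0.6541; B=V−Δ·S=-122.6859
Node (0,0) S=195.0000: V=(p*·26.5548+(1−p*)·0.7669)/1.11=18.3475; Δ=(26.5548−0.7669)/(228.1500−179.4000)=0.5290; B=V−Δ·S=-84.8041
The time-0 hedge costs 18.3475, which is the no-arbitrage price.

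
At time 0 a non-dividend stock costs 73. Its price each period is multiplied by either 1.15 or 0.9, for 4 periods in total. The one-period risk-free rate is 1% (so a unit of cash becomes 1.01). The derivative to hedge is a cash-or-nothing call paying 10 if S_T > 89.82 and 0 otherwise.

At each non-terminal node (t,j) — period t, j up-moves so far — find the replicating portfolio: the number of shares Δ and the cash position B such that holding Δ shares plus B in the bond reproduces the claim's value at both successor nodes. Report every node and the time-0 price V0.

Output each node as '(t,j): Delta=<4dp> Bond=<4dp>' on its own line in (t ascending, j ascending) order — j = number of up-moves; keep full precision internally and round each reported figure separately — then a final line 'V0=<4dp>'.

No-arbitrage ⇒ martingale measure with p* = (R−d)/(u−d) = 0.4400.
Terminal payoffs: V(4,0)=0.0000, V(4,1)=0.0000, V(4,2)=0.0000, V(4,3)=10.0000, V(4,4)=10.0000
Node (3,0) S=53.2170: V=(p*·0.0000+(1−p*)·0.0000)/1.01=0.0000; Δ=(0.0000−0.0000)/(61.1996−47.8953)=0.0000; B=V−Δ·S=0.0000
Node (3,1) S=67.9995: V=(p*·0.0000+(1−p*)·0.0000)/1.01=0.0000; Δ=(0.0000−0.0000)/(78.1994−61.1996)=0.0000; B=V−Δ·S=0.0000
Node (3,2) S=86.8882: V=(p*·10.0000+(1−p*)·0.0000)/1.01=4.3564; Δ=(10.0000−0.0000)/(99.9215−78.1994)=0.4604; B=V−Δ·S=-35.6436
Node (3,3) S=111.0239: V=(p*·10.0000+(1−p*)·10.0000)/1.01=9.9010; Δ=(10.0000−10.0000)/(127.6775−99.9215)=0.0000; B=V−Δ·S=9.9010
Node (2,0) S=59.1300: V=(p*·0.0000+(1−p*)·0.0000)/1.01=0.0000; Δ=(0.0000−0.0000)/(67.9995−53.2170)=0.0000; B=V−Δ·S=0.0000
Node (2,1) S=75.5550: V=(p*·4.3564+(1−p*)·0.0000)/1.01=1.8979; Δ=(4.3564−0.0000)/(86.8882−67.9995)=0.2306; B=V−Δ·S=-15.5279
Node (2,2) S=96.5425: V=(p*·9.9010+(1−p*)·4.3564)/1.01=6.7288; Δ=(9.9010−4.3564)/(111.0239−86.8882)=0.2297; B=V−Δ·S=-15.4495
Node (1,0) S=65.7000: V=(p*·1.8979+(1−p*)·0.0000)/1.01=0.8268; Δ=(1.8979−0.0000)/(75.5550−59.1300)=0.1155; B=V−Δ·S=-6.7646
Node (1,1) S=83.9500: V=(p*·6.7288+(1−p*)·1.8979)/1.01=3.9836; Δ=(6.7288−1.8979)/(96.5425−75.5550)=0.2302; B=V−Δ·S=-15.3400
Node (0,0) S=73.0000: V=(p*·3.9836+(1−p*)·0.8268)/1.01=2.1939; Δ=(3.9836−0.8268)/(83.9500−65.7000)=0.1730; B=V−Δ·S=-10.4334
Each (Δ,B) replicates both successor values, so the strategy is self-financing and V0 is arbitrage-free.

(0,0): Delta=0.1730 Bond=-10.4334
(1,0): Delta=0.1155 Bond=-6.7646
(1,1): Delta=0.2302 Bond=-15.3400
(2,0): Delta=0.0000 Bond=0.0000
(2,1): Delta=0.2306 Bond=-15.5279
(2,2): Delta=0.2297 Bond=-15.4495
(3,0): Delta=0.0000 Bond=0.0000
(3,1): Delta=0.0000 Bond=0.0000
(3,2): Delta=0.4604 Bond=-35.6436
(3,3): Delta=0.0000 Bond=9.9010
V0=2.1939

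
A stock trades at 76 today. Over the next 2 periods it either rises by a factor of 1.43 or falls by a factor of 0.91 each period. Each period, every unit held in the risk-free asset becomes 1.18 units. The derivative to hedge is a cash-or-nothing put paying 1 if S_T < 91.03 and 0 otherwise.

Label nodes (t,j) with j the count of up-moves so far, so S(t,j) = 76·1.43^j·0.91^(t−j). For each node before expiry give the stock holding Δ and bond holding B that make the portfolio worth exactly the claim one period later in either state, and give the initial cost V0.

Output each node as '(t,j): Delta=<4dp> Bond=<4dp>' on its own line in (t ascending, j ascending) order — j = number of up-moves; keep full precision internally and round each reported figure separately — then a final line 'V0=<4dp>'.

The replicating-portfolio and risk-neutral prices coincide; use p* = (1.18−0.91)/(1.43−0.91) = 0.5192 for the latter.
Terminal payoffs: V(2,0)=1.0000, V(2,1)=0.0000, V(2,2)=0.0000
  t=1,j=0: stock 69.1600 → up 98.8988 (V=0.0000), down 62.9356 (V=1.0000). Price 0.4074; hedge Δ=-0.0278, bond B=2.3305.
  t=1,j=1: stock 108.6800 → up 155.4124 (V=0.0000), down 98.8988 (V=0.0000). Price 0.0000; hedge Δ=0.0000, bond B=0.0000.
  t=0,j=0: stock 76.0000 → up 108.6800 (V=0.0000), down 69.1600 (V=0.4074). Price 0.1660; hedge Δ=-0.0103, bond B=0.9495.
The time-0 hedge costs 0.1660, which is the no-arbitrage price.

(0,0): Delta=-0.0103 Bond=0.9495
(1,0): Delta=-0.0278 Bond=2.3305
(1,1): Delta=0.0000 Bond=0.0000
V0=0.1660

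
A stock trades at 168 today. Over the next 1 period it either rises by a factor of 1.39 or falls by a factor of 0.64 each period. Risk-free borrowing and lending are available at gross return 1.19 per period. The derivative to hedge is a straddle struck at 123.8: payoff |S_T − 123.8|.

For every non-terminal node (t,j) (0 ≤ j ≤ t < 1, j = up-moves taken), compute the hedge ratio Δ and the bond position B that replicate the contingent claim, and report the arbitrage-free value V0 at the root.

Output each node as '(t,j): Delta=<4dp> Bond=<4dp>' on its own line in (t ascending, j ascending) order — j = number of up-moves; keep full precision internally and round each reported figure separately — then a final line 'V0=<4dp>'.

Risk-neutral probability p* = (R−d)/(u−d) = (1.19−0.64)/(1.39−0.64) = 0.7333.
Terminal values V(1,·): V(1,0)=16.2800, V(1,1)=109.7200
(0,0): S=168.0000. Δ = (V_up−V_dn)/(S_up−S_dn) = (109.7200−16.2800)/(233.5200−107.5200) = 0.7416. V = [p*·109.7200 + (1−p*)·16.2800]/1.19 = 71.2627. B = V − Δ·S = -53.3239.
Self-financing check: at every node Δ·S+B equals the discounted successor values.

(0,0): Delta=0.7416 Bond=-53.3239
V0=71.2627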